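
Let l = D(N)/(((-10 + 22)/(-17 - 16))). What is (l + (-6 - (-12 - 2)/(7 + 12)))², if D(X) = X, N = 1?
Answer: 370881/5776 ≈ 64.211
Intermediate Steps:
l = -11/4 (l = 1/((-10 + 22)/(-17 - 16)) = 1/(12/(-33)) = 1/(12*(-1/33)) = 1/(-4/11) = 1*(-11/4) = -11/4 ≈ -2.7500)
(l + (-6 - (-12 - 2)/(7 + 12)))² = (-11/4 + (-6 - (-12 - 2)/(7 + 12)))² = (-11/4 + (-6 - (-14)/19))² = (-11/4 + (-6 - 1*(-14/19)))² = (-11/4 + (-6 + 14/19))² = (-11/4 - 100/19)² = (-609/76)² = 370881/5776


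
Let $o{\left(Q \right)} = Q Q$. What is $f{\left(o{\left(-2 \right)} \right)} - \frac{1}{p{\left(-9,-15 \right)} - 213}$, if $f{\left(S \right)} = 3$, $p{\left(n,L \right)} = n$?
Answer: $\frac{667}{222} \approx 3.0045$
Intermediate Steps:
$o{\left(Q \right)} = Q^{2}$
$f{\left(o{\left(-2 \right)} \right)} - \frac{1}{p{\left(-9,-15 \right)} - 213} = 3 - \frac{1}{-9 - 213} = 3 - \frac{1}{-222} = 3 - - \frac{1}{222} = 3 + \frac{1}{222} = \frac{667}{222}$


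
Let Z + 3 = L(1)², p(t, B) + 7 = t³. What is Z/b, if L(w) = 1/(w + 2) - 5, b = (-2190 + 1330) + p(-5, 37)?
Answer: -169/8928 ≈ -0.018929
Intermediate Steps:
p(t, B) = -7 + t³
b = -992 (b = (-2190 + 1330) + (-7 + (-5)³) = -860 + (-7 - 125) = -860 - 132 = -992)
L(w) = -5 + 1/(2 + w) (L(w) = 1/(2 + w) - 5 = -5 + 1/(2 + w))
Z = 169/9 (Z = -3 + ((-9 - 5*1)/(2 + 1))² = -3 + ((-9 - 5)/3)² = -3 + ((⅓)*(-14))² = -3 + (-14/3)² = -3 + 196/9 = 169/9 ≈ 18.778)
Z/b = (169/9)/(-992) = (169/9)*(-1/992) = -169/8928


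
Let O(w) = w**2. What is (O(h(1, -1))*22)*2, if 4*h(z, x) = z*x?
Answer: 11/4 ≈ 2.7500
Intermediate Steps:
h(z, x) = x*z/4 (h(z, x) = (z*x)/4 = (x*z)/4 = x*z/4)
(O(h(1, -1))*22)*2 = (((1/4)*(-1)*1)**2*22)*2 = ((-1/4)**2*22)*2 = ((1/16)*22)*2 = (11/8)*2 = 11/4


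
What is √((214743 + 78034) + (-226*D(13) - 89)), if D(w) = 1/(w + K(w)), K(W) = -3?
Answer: √7316635/5 ≈ 540.99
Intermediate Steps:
D(w) = 1/(-3 + w) (D(w) = 1/(w - 3) = 1/(-3 + w))
√((214743 + 78034) + (-226*D(13) - 89)) = √((214743 + 78034) + (-226/(-3 + 13) - 89)) = √(292777 + (-226/10 - 89)) = √(292777 + (-226*⅒ - 89)) = √(292777 + (-113/5 - 89)) = √(292777 - 558/5) = √(1463327/5) = √7316635/5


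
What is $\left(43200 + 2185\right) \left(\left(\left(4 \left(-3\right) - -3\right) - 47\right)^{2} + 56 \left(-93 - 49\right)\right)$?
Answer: $-218574160$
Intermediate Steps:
$\left(43200 + 2185\right) \left(\left(\left(4 \left(-3\right) - -3\right) - 47\right)^{2} + 56 \left(-93 - 49\right)\right) = 45385 \left(\left(\left(-12 + 3\right) - 47\right)^{2} + 56 \left(-142\right)\right) = 45385 \left(\left(-9 - 47\right)^{2} - 7952\right) = 45385 \left(\left(-56\right)^{2} - 7952\right) = 45385 \left(3136 - 7952\right) = 45385 \left(-4816\right) = -218574160$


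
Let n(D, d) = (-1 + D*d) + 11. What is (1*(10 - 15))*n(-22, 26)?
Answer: 2810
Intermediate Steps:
n(D, d) = 10 + D*d
(1*(10 - 15))*n(-22, 26) = (1*(10 - 15))*(10 - 22*26) = (1*(-5))*(10 - 572) = -5*(-562) = 2810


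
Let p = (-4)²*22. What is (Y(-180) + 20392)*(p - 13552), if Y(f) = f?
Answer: -266798400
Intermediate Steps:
p = 352 (p = 16*22 = 352)
(Y(-180) + 20392)*(p - 13552) = (-180 + 20392)*(352 - 13552) = 20212*(-13200) = -266798400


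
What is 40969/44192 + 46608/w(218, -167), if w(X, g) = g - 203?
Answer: -1022271103/8175520 ≈ -125.04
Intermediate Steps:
w(X, g) = -203 + g
40969/44192 + 46608/w(218, -167) = 40969/44192 + 46608/(-203 - 167) = 40969*(1/44192) + 46608/(-370) = 40969/44192 + 46608*(-1/370) = 40969/44192 - 23304/185 = -1022271103/8175520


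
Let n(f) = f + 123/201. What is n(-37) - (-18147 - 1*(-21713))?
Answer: -241360/67 ≈ -3602.4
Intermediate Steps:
n(f) = 41/67 + f (n(f) = f + 123*(1/201) = f + 41/67 = 41/67 + f)
n(-37) - (-18147 - 1*(-21713)) = (41/67 - 37) - (-18147 - 1*(-21713)) = -2438/67 - (-18147 + 21713) = -2438/67 - 1*3566 = -2438/67 - 3566 = -241360/67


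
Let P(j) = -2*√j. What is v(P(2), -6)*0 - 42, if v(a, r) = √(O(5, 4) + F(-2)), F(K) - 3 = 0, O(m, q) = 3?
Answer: -42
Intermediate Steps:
F(K) = 3 (F(K) = 3 + 0 = 3)
v(a, r) = √6 (v(a, r) = √(3 + 3) = √6)
v(P(2), -6)*0 - 42 = √6*0 - 42 = 0 - 42 = -42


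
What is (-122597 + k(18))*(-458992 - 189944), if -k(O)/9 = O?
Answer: 79662734424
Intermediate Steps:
k(O) = -9*O
(-122597 + k(18))*(-458992 - 189944) = (-122597 - 9*18)*(-458992 - 189944) = (-122597 - 162)*(-648936) = -122759*(-648936) = 79662734424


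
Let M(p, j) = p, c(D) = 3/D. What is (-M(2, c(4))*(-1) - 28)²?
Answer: 676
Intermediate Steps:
(-M(2, c(4))*(-1) - 28)² = (-1*2*(-1) - 28)² = (-2*(-1) - 28)² = (2 - 28)² = (-26)² = 676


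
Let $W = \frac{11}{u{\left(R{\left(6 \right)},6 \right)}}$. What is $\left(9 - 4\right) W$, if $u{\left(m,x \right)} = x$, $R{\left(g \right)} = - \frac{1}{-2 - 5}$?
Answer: $\frac{55}{6} \approx 9.1667$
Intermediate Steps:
$R{\left(g \right)} = \frac{1}{7}$ ($R{\left(g \right)} = - \frac{1}{-7} = \left(-1\right) \left(- \frac{1}{7}\right) = \frac{1}{7}$)
$W = \frac{11}{6} \approx 1.8333$
$\left(9 - 4\right) W = \left(9 - 4\right) \frac{11}{6} = 5 \cdot \frac{11}{6} = \frac{55}{6}$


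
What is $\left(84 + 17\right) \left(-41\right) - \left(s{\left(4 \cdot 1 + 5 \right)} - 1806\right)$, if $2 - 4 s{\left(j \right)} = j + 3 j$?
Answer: $- \frac{4653}{2} \approx -2326.5$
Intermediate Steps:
$s{\left(j \right)} = \frac{1}{2} - j$ ($s{\left(j \right)} = \frac{1}{2} - \frac{j + 3 j}{4} = \frac{1}{2} - \frac{4 j}{4} = \frac{1}{2} - j$)
$\left(84 + 17\right) \left(-41\right) - \left(s{\left(4 \cdot 1 + 5 \right)} - 1806\right) = \left(84 + 17\right) \left(-41\right) - \left(\left(\frac{1}{2} - \left(4 \cdot 1 + 5\right)\right) - 1806\right) = 101 \left(-41\right) - \left(\left(\frac{1}{2} - \left(4 + 5\right)\right) - 1806\right) = -4141 - \left(\left(\frac{1}{2} - 9\right) - 1806\right) = -4141 - \left(- \frac{17}{2} - 1806\right) = -4141 - - \frac{3629}{2} = -4141 + \frac{3629}{2} = - \frac{4653}{2}$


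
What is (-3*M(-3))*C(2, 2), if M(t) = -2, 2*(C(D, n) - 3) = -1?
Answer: 15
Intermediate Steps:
C(D, n) = 5/2 (C(D, n) = 3 + (1/2)*(-1) = 3 - 1/2 = 5/2)
(-3*M(-3))*C(2, 2) = -3*(-2)*(5/2) = 6*(5/2) = 15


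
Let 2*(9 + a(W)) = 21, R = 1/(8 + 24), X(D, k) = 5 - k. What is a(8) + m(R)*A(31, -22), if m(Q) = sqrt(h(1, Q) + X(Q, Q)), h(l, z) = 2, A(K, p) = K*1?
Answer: 3/2 + 31*sqrt(446)/8 ≈ 83.335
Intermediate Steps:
A(K, p) = K
R = 1/32 ≈ 0.031250
a(W) = 3/2 (a(W) = -9 + (1/2)*21 = -9 + 21/2 = 3/2)
m(Q) = sqrt(7 - Q) (m(Q) = sqrt(2 + (5 - Q)) = sqrt(7 - Q))
a(8) + m(R)*A(31, -22) = 3/2 + sqrt(7 - 1*1/32)*31 = 3/2 + sqrt(7 - 1/32)*31 = 3/2 + sqrt(223/32)*31 = 3/2 + (sqrt(446)/8)*31 = 3/2 + 31*sqrt(446)/8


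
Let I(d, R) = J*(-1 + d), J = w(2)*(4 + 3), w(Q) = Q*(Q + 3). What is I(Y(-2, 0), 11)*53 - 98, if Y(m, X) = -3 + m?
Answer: -22358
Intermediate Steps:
w(Q) = Q*(3 + Q)
J = 70 (J = (2*(3 + 2))*(4 + 3) = (2*5)*7 = 10*7 = 70)
I(d, R) = -70 + 70*d (I(d, R) = 70*(-1 + d) = -70 + 70*d)
I(Y(-2, 0), 11)*53 - 98 = (-70 + 70*(-3 - 2))*53 - 98 = (-70 + 70*(-5))*53 - 98 = (-70 - 350)*53 - 98 = -420*53 - 98 = -22260 - 98 = -22358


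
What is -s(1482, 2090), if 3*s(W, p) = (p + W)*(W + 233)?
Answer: -6125980/3 ≈ -2.0420e+6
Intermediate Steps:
s(W, p) = (233 + W)*(W + p)/3 (s(W, p) = ((p + W)*(W + 233))/3 = ((W + p)*(233 + W))/3 = ((233 + W)*(W + p))/3 = (233 + W)*(W + p)/3)
-s(1482, 2090) = -((⅓)*1482² + (233/3)*1482 + (233/3)*2090 + (⅓)*1482*2090) = -((⅓)*2196324 + 115102 + 486970/3 + 1032460) = -(732108 + 115102 + 486970/3 + 1032460) = -1*6125980/3 = -6125980/3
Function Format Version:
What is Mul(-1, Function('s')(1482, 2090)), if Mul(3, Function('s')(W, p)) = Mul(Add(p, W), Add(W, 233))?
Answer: Rational(-6125980, 3) ≈ -2.0420e+6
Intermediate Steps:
Function('s')(W, p) = Mul(Rational(1, 3), Add(233, W), Add(W, p)) (Function('s')(W, p) = Mul(Rational(1, 3), Mul(Add(p, W), Add(W, 233))) = Mul(Rational(1, 3), Mul(Add(W, p), Add(233, W))) = Mul(Rational(1, 3), Mul(Add(233, W), Add(W, p))) = Mul(Rational(1, 3), Add(233, W), Add(W, p)))
Mul(-1, Function('s')(1482, 2090)) = Mul(-1, Add(Mul(Rational(1, 3), Pow(1482, 2)), Mul(Rational(233, 3), 1482), Mul(Rational(233, 3), 2090), Mul(Rational(1, 3), 1482, 2090))) = Mul(-1, Add(Mul(Rational(1, 3), 2196324), 115102, Rational(486970, 3), 1032460)) = Mul(-1, Add(732108, 115102, Rational(486970, 3), 1032460)) = Mul(-1, Rational(6125980, 3)) = Rational(-6125980, 3)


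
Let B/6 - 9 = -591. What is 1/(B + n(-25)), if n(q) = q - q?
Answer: -1/3492 ≈ -0.00028637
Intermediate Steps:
n(q) = 0
B = -3492 (B = 54 + 6*(-591) = 54 - 3546 = -3492)
1/(B + n(-25)) = 1/(-3492 + 0) = 1/(-3492) = -1/3492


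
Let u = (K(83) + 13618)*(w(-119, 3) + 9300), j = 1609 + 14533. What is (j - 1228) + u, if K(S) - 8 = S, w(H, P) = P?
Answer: 127549741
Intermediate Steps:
j = 16142
K(S) = 8 + S
u = 127534827 (u = ((8 + 83) + 13618)*(3 + 9300) = (91 + 13618)*9303 = 13709*9303 = 127534827)
(j - 1228) + u = (16142 - 1228) + 127534827 = 14914 + 127534827 = 127549741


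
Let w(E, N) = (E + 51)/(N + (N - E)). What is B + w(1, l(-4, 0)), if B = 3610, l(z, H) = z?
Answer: 32438/9 ≈ 3604.2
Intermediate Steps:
w(E, N) = (51 + E)/(-E + 2*N)
B + w(1, l(-4, 0)) = 3610 + (-51 - 1*1)/(1 - 2*(-4)) = 3610 + (-51 - 1)/(1 + 8) = 3610 - 52/9 = 32438/9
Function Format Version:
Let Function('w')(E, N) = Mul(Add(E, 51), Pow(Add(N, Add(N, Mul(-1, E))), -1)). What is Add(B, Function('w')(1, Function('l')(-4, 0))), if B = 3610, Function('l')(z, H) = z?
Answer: Rational(32438, 9) ≈ 3604.2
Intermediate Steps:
Function('w')(E, N) = Mul(Pow(Add(Mul(-1, E), Mul(2, N)), -1), Add(51, E)) (Function('w')(E, N) = Mul(Add(51, E), Pow(Add(Mul(-1, E), Mul(2, N)), -1)) = Mul(Pow(Add(Mul(-1, E), Mul(2, N)), -1), Add(51, E)))
Add(B, Function('w')(1, Function('l')(-4, 0))) = Add(3610, Mul(Pow(Add(1, Mul(-2, -4)), -1), Add(-51, Mul(-1, 1)))) = Add(3610, Mul(Pow(Add(1, 8), -1), Add(-51, -1))) = Add(3610, Mul(Pow(9, -1), -52)) = Add(3610, Mul(Rational(1, 9), -52)) = Add(3610, Rational(-52, 9)) = Rational(32438, 9)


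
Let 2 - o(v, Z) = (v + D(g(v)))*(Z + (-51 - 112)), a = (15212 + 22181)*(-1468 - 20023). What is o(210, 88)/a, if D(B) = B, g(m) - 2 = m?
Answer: -31652/803612963 ≈ -3.9387e-5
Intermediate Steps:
g(m) = 2 + m
a = -803612963 (a = 37393*(-21491) = -803612963)
o(v, Z) = 2 - (-163 + Z)*(2 + 2*v) (o(v, Z) = 2 - (v + (2 + v))*(Z + (-51 - 112)) = 2 - (2 + 2*v)*(Z - 163) = 2 - (2 + 2*v)*(-163 + Z) = 2 - (-163 + Z)*(2 + 2*v))
o(210, 88)/a = (328 - 2*88 + 326*210 - 2*88*210)/(-803612963) = (328 - 176 + 68460 - 36960)*(-1/803612963) = 31652*(-1/803612963) = -31652/803612963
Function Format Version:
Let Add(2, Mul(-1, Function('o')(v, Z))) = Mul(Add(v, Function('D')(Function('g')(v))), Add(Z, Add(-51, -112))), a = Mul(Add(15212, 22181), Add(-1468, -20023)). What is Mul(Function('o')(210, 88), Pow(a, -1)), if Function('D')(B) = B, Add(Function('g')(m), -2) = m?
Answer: Rational(-31652, 803612963) ≈ -3.9387e-5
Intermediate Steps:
Function('g')(m) = Add(2, m)
a = -803612963 (a = Mul(37393, -21491) = -803612963)
Function('o')(v, Z) = Add(2, Mul(-1, Add(-163, Z), Add(2, Mul(2, v)))) (Function('o')(v, Z) = Add(2, Mul(-1, Mul(Add(v, Add(2, v)), Add(Z, Add(-51, -112))))) = Add(2, Mul(-1, Mul(Add(2, Mul(2, v)), Add(Z, -163)))) = Add(2, Mul(-1, Mul(Add(2, Mul(2, v)), Add(-163, Z)))) = Add(2, Mul(-1, Mul(Add(-163, Z), Add(2, Mul(2, v))))) = Add(2, Mul(-1, Add(-163, Z), Add(2, Mul(2, v)))))
Mul(Function('o')(210, 88), Pow(a, -1)) = Mul(Add(328, Mul(-2, 88), Mul(326, 210), Mul(-2, 88, 210)), Pow(-803612963, -1)) = Mul(Add(328, -176, 68460, -36960), Rational(-1, 803612963)) = Mul(31652, Rational(-1, 803612963)) = Rational(-31652, 803612963)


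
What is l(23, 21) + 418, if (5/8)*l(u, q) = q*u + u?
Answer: 6138/5 ≈ 1227.6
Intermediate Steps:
l(u, q) = 8*u/5 + 8*q*u/5 (l(u, q) = 8*(q*u + u)/5 = 8*(u + q*u)/5 = 8*u/5 + 8*q*u/5)
l(23, 21) + 418 = (8/5)*23*(1 + 21) + 418 = (8/5)*23*22 + 418 = 4048/5 + 418 = 6138/5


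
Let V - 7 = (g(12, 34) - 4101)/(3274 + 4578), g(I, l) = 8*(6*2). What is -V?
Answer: -50959/7852 ≈ -6.4899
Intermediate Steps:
g(I, l) = 96 (g(I, l) = 8*12 = 96)
V = 50959/7852 (V = 7 + (96 - 4101)/(3274 + 4578) = 7 - 4005/7852 = 50959/7852 ≈ 6.4899)
-V = -1*50959/7852 = -50959/7852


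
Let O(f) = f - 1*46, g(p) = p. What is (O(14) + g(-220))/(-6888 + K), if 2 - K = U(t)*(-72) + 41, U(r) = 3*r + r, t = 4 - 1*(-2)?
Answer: 84/1733 ≈ 0.048471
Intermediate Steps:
t = 6 (t = 4 + 2 = 6)
U(r) = 4*r
O(f) = -46 + f (O(f) = f - 46 = -46 + f)
K = 1689 (K = 2 - ((4*6)*(-72) + 41) = 2 - (24*(-72) + 41) = 2 - (-1728 + 41) = 2 - 1*(-1687) = 2 + 1687 = 1689)
(O(14) + g(-220))/(-6888 + K) = ((-46 + 14) - 220)/(-6888 + 1689) = (-32 - 220)/(-5199) = -252*(-1/5199) = 84/1733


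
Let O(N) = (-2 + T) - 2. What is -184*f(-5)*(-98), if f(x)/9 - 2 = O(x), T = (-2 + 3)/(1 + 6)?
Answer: -301392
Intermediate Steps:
T = ⅐ (T = 1/7 = 1*(⅐) = ⅐ ≈ 0.14286)
O(N) = -27/7 (O(N) = (-2 + ⅐) - 2 = -13/7 - 2 = -27/7)
f(x) = -117/7 (f(x) = 18 + 9*(-27/7) = 18 - 243/7 = -117/7)
-184*f(-5)*(-98) = -184*(-117/7)*(-98) = (21528/7)*(-98) = -301392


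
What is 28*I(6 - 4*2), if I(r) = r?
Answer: -56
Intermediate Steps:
28*I(6 - 4*2) = 28*(6 - 4*2) = 28*(6 - 8) = 28*(-2) = -56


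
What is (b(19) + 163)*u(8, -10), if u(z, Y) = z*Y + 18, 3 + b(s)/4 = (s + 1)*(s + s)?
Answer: -197842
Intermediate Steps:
b(s) = -12 + 8*s*(1 + s) (b(s) = -12 + 4*((s + 1)*(s + s)) = -12 + 4*((1 + s)*(2*s)) = -12 + 4*(2*s*(1 + s)) = -12 + 8*s*(1 + s))
u(z, Y) = 18 + Y*z (u(z, Y) = Y*z + 18 = 18 + Y*z)
(b(19) + 163)*u(8, -10) = ((-12 + 8*19 + 8*19**2) + 163)*(18 - 10*8) = ((-12 + 152 + 8*361) + 163)*(18 - 80) = ((-12 + 152 + 2888) + 163)*(-62) = (3028 + 163)*(-62) = 3191*(-62) = -197842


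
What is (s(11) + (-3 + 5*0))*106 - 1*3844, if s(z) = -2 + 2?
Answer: -4162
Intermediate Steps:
s(z) = 0
(s(11) + (-3 + 5*0))*106 - 1*3844 = (0 + (-3 + 5*0))*106 - 1*3844 = (0 + (-3 + 0))*106 - 3844 = (0 - 3)*106 - 3844 = -3*106 - 3844 = -318 - 3844 = -4162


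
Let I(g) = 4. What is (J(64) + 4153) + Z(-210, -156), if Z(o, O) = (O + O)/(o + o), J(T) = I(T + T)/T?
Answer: 2326131/560 ≈ 4153.8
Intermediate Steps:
J(T) = 4/T
Z(o, O) = O/o (Z(o, O) = (2*O)/((2*o)) = (2*O)*(1/(2*o)) = O/o)
(J(64) + 4153) + Z(-210, -156) = (4/64 + 4153) - 156/(-210) = (4*(1/64) + 4153) - 156*(-1/210) = (1/16 + 4153) + 26/35 = 66449/16 + 26/35 = 2326131/560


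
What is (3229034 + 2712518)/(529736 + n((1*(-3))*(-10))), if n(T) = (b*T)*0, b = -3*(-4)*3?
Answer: 742694/66217 ≈ 11.216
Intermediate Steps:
b = 36 (b = 12*3 = 36)
n(T) = 0 (n(T) = (36*T)*0 = 0)
(3229034 + 2712518)/(529736 + n((1*(-3))*(-10))) = (3229034 + 2712518)/(529736 + 0) = 5941552/529736 = 5941552*(1/529736) = 742694/66217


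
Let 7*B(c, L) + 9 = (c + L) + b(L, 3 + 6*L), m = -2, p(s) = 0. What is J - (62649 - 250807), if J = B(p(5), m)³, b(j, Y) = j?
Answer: 64535997/343 ≈ 1.8815e+5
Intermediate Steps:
B(c, L) = -9/7 + c/7 + 2*L/7 (B(c, L) = -9/7 + ((c + L) + L)/7 = -9/7 + ((L + c) + L)/7 = -9/7 + (c + 2*L)/7 = -9/7 + (c/7 + 2*L/7) = -9/7 + c/7 + 2*L/7)
J = -2197/343 (J = (-9/7 + (⅐)*0 + (2/7)*(-2))³ = (-9/7 + 0 - 4/7)³ = (-13/7)³ = -2197/343 ≈ -6.4053)
J - (62649 - 250807) = -2197/343 - (62649 - 250807) = -2197/343 - 1*(-188158) = -2197/343 + 188158 = 64535997/343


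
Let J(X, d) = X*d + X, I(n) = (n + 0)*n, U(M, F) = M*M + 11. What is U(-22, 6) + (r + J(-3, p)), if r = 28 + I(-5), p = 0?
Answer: 545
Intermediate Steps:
U(M, F) = 11 + M² (U(M, F) = M² + 11 = 11 + M²)
I(n) = n² (I(n) = n*n = n²)
r = 53 (r = 28 + (-5)² = 28 + 25 = 53)
J(X, d) = X + X*d
U(-22, 6) + (r + J(-3, p)) = (11 + (-22)²) + (53 - 3*(1 + 0)) = (11 + 484) + (53 - 3*1) = 495 + (53 - 3) = 495 + 50 = 545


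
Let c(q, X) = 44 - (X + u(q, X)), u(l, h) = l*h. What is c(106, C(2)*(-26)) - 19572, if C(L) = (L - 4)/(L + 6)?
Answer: -40447/2 ≈ -20224.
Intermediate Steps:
C(L) = (-4 + L)/(6 + L)
u(l, h) = h*l
c(q, X) = 44 - X - X*q (c(q, X) = 44 - (X + X*q) = 44 + (-X - X*q) = 44 - X - X*q)
c(106, C(2)*(-26)) - 19572 = (44 - (-4 + 2)/(6 + 2)*(-26) - 1*((-4 + 2)/(6 + 2))*(-26)*106) - 19572 = (44 - -2/8*(-26) - 1*(-2/8)*(-26)*106) - 19572 = (44 - (1/8)*(-2)*(-26) - 1*((1/8)*(-2))*(-26)*106) - 19572 = (44 - (-1)*(-26)/4 - 1*(-1/4*(-26))*106) - 19572 = (44 - 1*13/2 - 1*13/2*106) - 19572 = (44 - 13/2 - 689) - 19572 = -1303/2 - 19572 = -40447/2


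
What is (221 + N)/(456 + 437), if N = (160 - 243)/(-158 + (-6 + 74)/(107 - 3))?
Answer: 906269/3653263 ≈ 0.24807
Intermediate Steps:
N = 2158/4091 (N = -83/(-158 + 68/104) = -83/(-158 + 68*(1/104)) = -83/(-158 + 17/26) = -83/(-4091/26) = -83*(-26/4091) = 2158/4091 ≈ 0.52750)
(221 + N)/(456 + 437) = (221 + 2158/4091)/(456 + 437) = (906269/4091)/893 = (906269/4091)*(1/893) = 906269/3653263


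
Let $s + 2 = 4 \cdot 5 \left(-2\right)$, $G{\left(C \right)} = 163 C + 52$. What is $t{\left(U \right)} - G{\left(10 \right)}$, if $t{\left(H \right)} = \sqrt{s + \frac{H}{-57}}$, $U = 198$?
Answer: $-1682 + \frac{12 i \sqrt{114}}{19} \approx -1682.0 + 6.7434 i$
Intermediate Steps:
$G{\left(C \right)} = 52 + 163 C$
$s = -42$ ($s = -2 + 4 \cdot 5 \left(-2\right) = -2 + 20 \left(-2\right) = -2 - 40 = -42$)
$t{\left(H \right)} = \sqrt{-42 - \frac{H}{57}}$ ($t{\left(H \right)} = \sqrt{-42 + \frac{H}{-57}} = \sqrt{-42 + H \left(- \frac{1}{57}\right)} = \sqrt{-42 - \frac{H}{57}}$)
$t{\left(U \right)} - G{\left(10 \right)} = \frac{\sqrt{-136458 - 11286}}{57} - \left(52 + 163 \cdot 10\right) = \frac{\sqrt{-136458 - 11286}}{57} - \left(52 + 1630\right) = \frac{\sqrt{-147744}}{57} - 1682 = \frac{36 i \sqrt{114}}{57} - 1682 = \frac{12 i \sqrt{114}}{19} - 1682 = -1682 + \frac{12 i \sqrt{114}}{19}$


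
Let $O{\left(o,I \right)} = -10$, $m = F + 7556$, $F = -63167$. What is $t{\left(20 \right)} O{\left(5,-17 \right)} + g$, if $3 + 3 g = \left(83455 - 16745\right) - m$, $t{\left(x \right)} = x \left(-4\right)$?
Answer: $\frac{124718}{3} \approx 41573.0$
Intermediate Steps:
$t{\left(x \right)} = - 4 x$
$m = -55611$ ($m = -63167 + 7556 = -55611$)
$g = \frac{122318}{3}$ ($g = -1 + \frac{\left(83455 - 16745\right) - -55611}{3} = -1 + \frac{66710 + 55611}{3} = -1 + \frac{1}{3} \cdot 122321 = -1 + \frac{122321}{3} = \frac{122318}{3} \approx 40773.0$)
$t{\left(20 \right)} O{\left(5,-17 \right)} + g = \left(-4\right) 20 \left(-10\right) + \frac{122318}{3} = \left(-80\right) \left(-10\right) + \frac{122318}{3} = 800 + \frac{122318}{3} = \frac{124718}{3}$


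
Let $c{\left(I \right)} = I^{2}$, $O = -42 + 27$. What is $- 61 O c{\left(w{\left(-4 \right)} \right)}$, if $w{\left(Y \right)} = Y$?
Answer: $14640$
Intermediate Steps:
$O = -15$
$- 61 O c{\left(w{\left(-4 \right)} \right)} = \left(-61\right) \left(-15\right) \left(-4\right)^{2} = 915 \cdot 16 = 14640$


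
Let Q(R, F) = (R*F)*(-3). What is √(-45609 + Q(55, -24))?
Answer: I*√41649 ≈ 204.08*I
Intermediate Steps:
Q(R, F) = -3*F*R (Q(R, F) = (F*R)*(-3) = -3*F*R)
√(-45609 + Q(55, -24)) = √(-45609 - 3*(-24)*55) = √(-45609 + 3960) = √(-41649) = I*√41649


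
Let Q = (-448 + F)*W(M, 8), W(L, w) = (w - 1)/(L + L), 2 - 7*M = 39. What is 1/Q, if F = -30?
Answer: 37/11711 ≈ 0.0031594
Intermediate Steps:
M = -37/7 (M = 2/7 - ⅐*39 = 2/7 - 39/7 = -37/7 ≈ -5.2857)
W(L, w) = (-1 + w)/(2*L) (W(L, w) = (-1 + w)/((2*L)) = (-1 + w)*(1/(2*L)) = (-1 + w)/(2*L))
Q = 11711/37 (Q = (-448 - 30)*((-1 + 8)/(2*(-37/7))) = -239*(-7)*7/37 = -478*(-49/74) = 11711/37 ≈ 316.51)
1/Q = 1/(11711/37) = 37/11711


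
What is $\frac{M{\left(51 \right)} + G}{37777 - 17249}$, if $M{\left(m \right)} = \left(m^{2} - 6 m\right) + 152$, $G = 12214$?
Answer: $\frac{14661}{20528} \approx 0.7142$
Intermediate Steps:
$M{\left(m \right)} = 152 + m^{2} - 6 m$
$\frac{M{\left(51 \right)} + G}{37777 - 17249} = \frac{\left(152 + 51^{2} - 306\right) + 12214}{37777 - 17249} = \frac{\left(152 + 2601 - 306\right) + 12214}{20528} = \left(2447 + 12214\right) \frac{1}{20528} = 14661 \cdot \frac{1}{20528} = \frac{14661}{20528}$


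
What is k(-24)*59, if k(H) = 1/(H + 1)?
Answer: -59/23 ≈ -2.5652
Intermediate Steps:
k(H) = 1/(1 + H)
k(-24)*59 = 59/(1 - 24) = 59/(-23) = -1/23*59 = -59/23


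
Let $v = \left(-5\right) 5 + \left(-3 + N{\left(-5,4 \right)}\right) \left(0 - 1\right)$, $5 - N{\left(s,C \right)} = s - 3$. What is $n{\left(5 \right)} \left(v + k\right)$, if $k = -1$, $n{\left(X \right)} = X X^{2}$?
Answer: $-4500$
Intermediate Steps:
$n{\left(X \right)} = X^{3}$
$N{\left(s,C \right)} = 8 - s$ ($N{\left(s,C \right)} = 5 - \left(s - 3\right) = 5 - \left(-3 + s\right) = 8 - s$)
$v = -35$ ($v = \left(-5\right) 5 + \left(-3 + \left(8 - -5\right)\right) \left(0 - 1\right) = -25 + \left(-3 + \left(8 + 5\right)\right) \left(-1\right) = -25 + \left(-3 + 13\right) \left(-1\right) = -25 + 10 \left(-1\right) = -25 - 10 = -35$)
$n{\left(5 \right)} \left(v + k\right) = 5^{3} \left(-35 - 1\right) = 125 \left(-36\right) = -4500$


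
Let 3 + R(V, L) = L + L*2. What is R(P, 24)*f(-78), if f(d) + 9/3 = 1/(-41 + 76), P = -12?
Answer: -7176/35 ≈ -205.03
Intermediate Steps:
f(d) = -104/35 (f(d) = -3 + 1/(-41 + 76) = -3 + 1/35 = -104/35)
R(V, L) = -3 + 3*L (R(V, L) = -3 + (L + L*2) = -3 + (L + 2*L) = -3 + 3*L)
R(P, 24)*f(-78) = (-3 + 3*24)*(-104/35) = (-3 + 72)*(-104/35) = 69*(-104/35) = -7176/35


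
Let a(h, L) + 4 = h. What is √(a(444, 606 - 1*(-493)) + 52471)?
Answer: 3*√5879 ≈ 230.02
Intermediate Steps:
a(h, L) = -4 + h
√(a(444, 606 - 1*(-493)) + 52471) = √((-4 + 444) + 52471) = √(440 + 52471) = √52911 = 3*√5879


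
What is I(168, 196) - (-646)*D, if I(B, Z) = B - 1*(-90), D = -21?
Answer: -13308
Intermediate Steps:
I(B, Z) = 90 + B (I(B, Z) = B + 90 = 90 + B)
I(168, 196) - (-646)*D = (90 + 168) - (-646)*(-21) = 258 - 1*13566 = 258 - 13566 = -13308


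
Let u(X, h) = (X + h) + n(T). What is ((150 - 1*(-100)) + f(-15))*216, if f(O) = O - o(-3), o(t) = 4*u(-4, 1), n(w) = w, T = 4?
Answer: 49896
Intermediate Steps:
u(X, h) = 4 + X + h (u(X, h) = (X + h) + 4 = 4 + X + h)
o(t) = 4 (o(t) = 4*(4 - 4 + 1) = 4*1 = 4)
f(O) = -4 + O (f(O) = O - 1*4 = O - 4 = -4 + O)
((150 - 1*(-100)) + f(-15))*216 = ((150 - 1*(-100)) + (-4 - 15))*216 = ((150 + 100) - 19)*216 = (250 - 19)*216 = 231*216 = 49896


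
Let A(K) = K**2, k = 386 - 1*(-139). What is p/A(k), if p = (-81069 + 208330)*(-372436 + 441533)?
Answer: 1256193331/39375 ≈ 31903.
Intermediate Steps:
k = 525 (k = 386 + 139 = 525)
p = 8793353317 (p = 127261*69097 = 8793353317)
p/A(k) = 8793353317/(525**2) = 8793353317/275625 = 8793353317*(1/275625) = 1256193331/39375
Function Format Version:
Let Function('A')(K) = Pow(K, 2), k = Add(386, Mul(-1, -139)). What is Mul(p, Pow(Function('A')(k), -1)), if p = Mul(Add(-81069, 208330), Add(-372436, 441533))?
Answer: Rational(1256193331, 39375) ≈ 31903.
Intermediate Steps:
k = 525 (k = Add(386, 139) = 525)
p = 8793353317 (p = Mul(127261, 69097) = 8793353317)
Mul(p, Pow(Function('A')(k), -1)) = Mul(8793353317, Pow(Pow(525, 2), -1)) = Mul(8793353317, Pow(275625, -1)) = Mul(8793353317, Rational(1, 275625)) = Rational(1256193331, 39375)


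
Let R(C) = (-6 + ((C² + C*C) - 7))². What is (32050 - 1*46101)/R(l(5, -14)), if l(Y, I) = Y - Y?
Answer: -14051/169 ≈ -83.142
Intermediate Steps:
l(Y, I) = 0
R(C) = (-13 + 2*C²)² (R(C) = (-6 + ((C² + C²) - 7))² = (-6 + (2*C² - 7))² = (-6 + (-7 + 2*C²))² = (-13 + 2*C²)²)
(32050 - 1*46101)/R(l(5, -14)) = (32050 - 1*46101)/((-13 + 2*0²)²) = (32050 - 46101)/((-13 + 2*0)²) = -14051/(-13 + 0)² = -14051/((-13)²) = -14051/169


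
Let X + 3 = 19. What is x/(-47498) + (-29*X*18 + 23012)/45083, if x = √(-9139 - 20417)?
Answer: 14660/45083 - 3*I*√821/23749 ≈ 0.32518 - 0.0036195*I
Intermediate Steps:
X = 16 (X = -3 + 19 = 16)
x = 6*I*√821 (x = √(-29556) = 6*I*√821 ≈ 171.92*I)
x/(-47498) + (-29*X*18 + 23012)/45083 = (6*I*√821)/(-47498) + (-29*16*18 + 23012)/45083 = (6*I*√821)*(-1/47498) + (-464*18 + 23012)*(1/45083) = -3*I*√821/23749 + (-8352 + 23012)*(1/45083) = -3*I*√821/23749 + 14660*(1/45083) = -3*I*√821/23749 + 14660/45083 = 14660/45083 - 3*I*√821/23749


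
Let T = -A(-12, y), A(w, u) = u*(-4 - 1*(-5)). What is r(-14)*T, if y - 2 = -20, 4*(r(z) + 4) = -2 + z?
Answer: -144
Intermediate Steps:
r(z) = -9/2 + z/4 (r(z) = -4 + (-2 + z)/4 = -4 + (-1/2 + z/4) = -9/2 + z/4)
y = -18 (y = 2 - 20 = -18)
A(w, u) = u (A(w, u) = u*(-4 + 5) = u*1 = u)
T = 18 (T = -1*(-18) = 18)
r(-14)*T = (-9/2 + (1/4)*(-14))*18 = (-9/2 - 7/2)*18 = -8*18 = -144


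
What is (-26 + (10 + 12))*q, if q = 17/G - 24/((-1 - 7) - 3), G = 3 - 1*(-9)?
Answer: -475/33 ≈ -14.394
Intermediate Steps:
G = 12 (G = 3 + 9 = 12)
q = 475/132 (q = 17/12 - 24/((-1 - 7) - 3) = 17*(1/12) - 24/(-8 - 3) = 17/12 - 24/(-11) = 17/12 - 24*(-1/11) = 17/12 + 24/11 = 475/132 ≈ 3.5985)
(-26 + (10 + 12))*q = (-26 + (10 + 12))*(475/132) = (-26 + 22)*(475/132) = -4*475/132 = -475/33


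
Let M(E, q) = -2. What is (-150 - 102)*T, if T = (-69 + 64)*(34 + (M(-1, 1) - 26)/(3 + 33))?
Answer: 41860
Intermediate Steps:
T = -1495/9 (T = (-69 + 64)*(34 + (-2 - 26)/(3 + 33)) = -5*(34 - 28/36) = -5*(34 - 28*1/36) = -5*(34 - 7/9) = -5*299/9 = -1495/9 ≈ -166.11)
(-150 - 102)*T = (-150 - 102)*(-1495/9) = -252*(-1495/9) = 41860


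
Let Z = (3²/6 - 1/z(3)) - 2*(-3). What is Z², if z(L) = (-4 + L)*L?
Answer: 2209/36 ≈ 61.361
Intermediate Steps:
z(L) = L*(-4 + L)
Z = 47/6 (Z = (3²/6 - 1/(3*(-4 + 3))) - 2*(-3) = (9*(⅙) - 1/(3*(-1))) + 6 = (3/2 - 1/(-3)) + 6 = (3/2 - 1*(-⅓)) + 6 = (3/2 + ⅓) + 6 = 11/6 + 6 = 47/6 ≈ 7.8333)
Z² = (47/6)² = 2209/36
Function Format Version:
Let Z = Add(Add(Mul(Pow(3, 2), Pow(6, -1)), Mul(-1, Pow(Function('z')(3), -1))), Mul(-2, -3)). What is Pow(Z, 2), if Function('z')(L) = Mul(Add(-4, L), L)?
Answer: Rational(2209, 36) ≈ 61.361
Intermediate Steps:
Function('z')(L) = Mul(L, Add(-4, L))
Z = Rational(47, 6) (Z = Add(Add(Mul(Pow(3, 2), Pow(6, -1)), Mul(-1, Pow(Mul(3, Add(-4, 3)), -1))), Mul(-2, -3)) = Add(Add(Mul(9, Rational(1, 6)), Mul(-1, Pow(Mul(3, -1), -1))), 6) = Add(Add(Rational(3, 2), Mul(-1, Pow(-3, -1))), 6) = Add(Add(Rational(3, 2), Mul(-1, Rational(-1, 3))), 6) = Add(Add(Rational(3, 2), Rational(1, 3)), 6) = Add(Rational(11, 6), 6) = Rational(47, 6) ≈ 7.8333)
Pow(Z, 2) = Pow(Rational(47, 6), 2) = Rational(2209, 36)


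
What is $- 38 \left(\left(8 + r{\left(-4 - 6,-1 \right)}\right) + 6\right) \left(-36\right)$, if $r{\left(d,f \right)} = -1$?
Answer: $17784$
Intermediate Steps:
$- 38 \left(\left(8 + r{\left(-4 - 6,-1 \right)}\right) + 6\right) \left(-36\right) = - 38 \left(\left(8 - 1\right) + 6\right) \left(-36\right) = - 38 \left(7 + 6\right) \left(-36\right) = \left(-38\right) 13 \left(-36\right) = \left(-494\right) \left(-36\right) = 17784$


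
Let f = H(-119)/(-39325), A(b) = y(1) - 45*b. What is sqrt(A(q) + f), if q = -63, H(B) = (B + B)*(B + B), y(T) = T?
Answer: 16*sqrt(5660538)/715 ≈ 53.241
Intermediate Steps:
H(B) = 4*B**2 (H(B) = (2*B)*(2*B) = 4*B**2)
A(b) = 1 - 45*b
f = -56644/39325 (f = (4*(-119)**2)/(-39325) = (4*14161)*(-1/39325) = 56644*(-1/39325) = -56644/39325 ≈ -1.4404)
sqrt(A(q) + f) = sqrt((1 - 45*(-63)) - 56644/39325) = sqrt((1 + 2835) - 56644/39325) = sqrt(2836 - 56644/39325) = sqrt(111469056/39325) = 16*sqrt(5660538)/715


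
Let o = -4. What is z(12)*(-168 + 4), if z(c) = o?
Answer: 656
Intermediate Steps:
z(c) = -4
z(12)*(-168 + 4) = -4*(-168 + 4) = -4*(-164) = 656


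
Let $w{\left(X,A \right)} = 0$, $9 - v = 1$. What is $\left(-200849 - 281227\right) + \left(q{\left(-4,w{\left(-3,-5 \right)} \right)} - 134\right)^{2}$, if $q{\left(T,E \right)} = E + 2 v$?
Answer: $-468152$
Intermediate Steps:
$v = 8$ ($v = 9 - 1 = 8$)
$q{\left(T,E \right)} = 16 + E$ ($q{\left(T,E \right)} = E + 2 \cdot 8 = E + 16 = 16 + E$)
$\left(-200849 - 281227\right) + \left(q{\left(-4,w{\left(-3,-5 \right)} \right)} - 134\right)^{2} = \left(-200849 - 281227\right) + \left(\left(16 + 0\right) - 134\right)^{2} = -482076 + \left(16 - 134\right)^{2} = -482076 + \left(-118\right)^{2} = -482076 + 13924 = -468152$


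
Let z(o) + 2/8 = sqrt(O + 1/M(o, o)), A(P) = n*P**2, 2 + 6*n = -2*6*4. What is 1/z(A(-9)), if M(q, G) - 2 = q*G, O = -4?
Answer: -1822508/29615739 - 16*I*sqrt(830383396889)/29615739 ≈ -0.061539 - 0.49231*I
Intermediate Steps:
n = -25/3 (n = -1/3 + (-2*6*4)/6 = -1/3 + (-12*4)/6 = -1/3 + (1/6)*(-48) = -1/3 - 8 = -25/3 ≈ -8.3333)
A(P) = -25*P**2/3
M(q, G) = 2 + G*q (M(q, G) = 2 + q*G = 2 + G*q)
z(o) = -1/4 + sqrt(-4 + 1/(2 + o**2)) (z(o) = -1/4 + sqrt(-4 + 1/(2 + o*o)) = -1/4 + sqrt(-4 + 1/(2 + o**2)))
1/z(A(-9)) = 1/(-1/4 + sqrt((-7 - 4*(-25/3*(-9)**2)**2)/(2 + (-25/3*(-9)**2)**2))) = 1/(-1/4 + sqrt((-7 - 4*(-25/3*81)**2)/(2 + (-25/3*81)**2))) = 1/(-1/4 + sqrt((-7 - 4*(-675)**2)/(2 + (-675)**2))) = 1/(-1/4 + sqrt((-7 - 4*455625)/(2 + 455625))) = 1/(-1/4 + sqrt((-7 - 1822500)/455627)) = 1/(-1/4 + sqrt((1/455627)*(-1822507))) = 1/(-1/4 + sqrt(-1822507/455627)) = 1/(-1/4 + I*sqrt(830383396889)/455627)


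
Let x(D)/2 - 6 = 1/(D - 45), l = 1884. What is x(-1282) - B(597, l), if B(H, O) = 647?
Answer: -842647/1327 ≈ -635.00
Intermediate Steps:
x(D) = 12 + 2/(-45 + D) (x(D) = 12 + 2/(D - 45) = 12 + 2/(-45 + D))
x(-1282) - B(597, l) = 2*(-269 + 6*(-1282))/(-45 - 1282) - 1*647 = 2*(-269 - 7692)/(-1327) - 647 = 2*(-1/1327)*(-7961) - 647 = 15922/1327 - 647 = -842647/1327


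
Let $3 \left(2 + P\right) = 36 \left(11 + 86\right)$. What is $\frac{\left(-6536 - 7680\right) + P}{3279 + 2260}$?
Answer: $- \frac{13054}{5539} \approx -2.3567$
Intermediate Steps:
$P = 1162$ ($P = -2 + \frac{36 \left(11 + 86\right)}{3} = -2 + \frac{36 \cdot 97}{3} = -2 + \frac{1}{3} \cdot 3492 = -2 + 1164 = 1162$)
$\frac{\left(-6536 - 7680\right) + P}{3279 + 2260} = \frac{\left(-6536 - 7680\right) + 1162}{3279 + 2260} = \frac{\left(-6536 - 7680\right) + 1162}{5539} = \left(-14216 + 1162\right) \frac{1}{5539} = \left(-13054\right) \frac{1}{5539} = - \frac{13054}{5539}$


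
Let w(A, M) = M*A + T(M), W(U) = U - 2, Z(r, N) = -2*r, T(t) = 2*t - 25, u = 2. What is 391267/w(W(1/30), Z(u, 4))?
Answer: -5869005/377 ≈ -15568.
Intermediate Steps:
T(t) = -25 + 2*t
W(U) = -2 + U
w(A, M) = -25 + 2*M + A*M (w(A, M) = M*A + (-25 + 2*M) = A*M + (-25 + 2*M) = -25 + 2*M + A*M)
391267/w(W(1/30), Z(u, 4)) = 391267/(-25 + 2*(-2*2) + (-2 + 1/30)*(-2*2)) = 391267/(-25 + 2*(-4) + (-2 + 1/30)*(-4)) = 391267/(-25 - 8 - 59/30*(-4)) = 391267/(-25 - 8 + 118/15) = 391267/(-377/15) = 391267*(-15/377) = -5869005/377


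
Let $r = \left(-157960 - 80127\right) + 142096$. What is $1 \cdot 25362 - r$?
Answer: $121353$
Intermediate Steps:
$r = -95991$ ($r = -238087 + 142096 = -95991$)
$1 \cdot 25362 - r = 1 \cdot 25362 - -95991 = 25362 + 95991 = 121353$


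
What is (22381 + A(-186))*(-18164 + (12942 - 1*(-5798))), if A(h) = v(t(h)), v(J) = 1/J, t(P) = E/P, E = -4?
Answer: 12918240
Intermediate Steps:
t(P) = -4/P
A(h) = -h/4 (A(h) = 1/(-4/h) = -h/4)
(22381 + A(-186))*(-18164 + (12942 - 1*(-5798))) = (22381 - ¼*(-186))*(-18164 + (12942 - 1*(-5798))) = (22381 + 93/2)*(-18164 + (12942 + 5798)) = 44855*(-18164 + 18740)/2 = (44855/2)*576 = 12918240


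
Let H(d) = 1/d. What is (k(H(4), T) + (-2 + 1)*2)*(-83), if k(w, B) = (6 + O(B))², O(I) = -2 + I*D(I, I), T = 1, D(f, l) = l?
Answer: -1909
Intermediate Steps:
H(d) = 1/d
O(I) = -2 + I² (O(I) = -2 + I*I = -2 + I²)
k(w, B) = (4 + B²)² (k(w, B) = (6 + (-2 + B²))² = (4 + B²)²)
(k(H(4), T) + (-2 + 1)*2)*(-83) = ((4 + 1²)² + (-2 + 1)*2)*(-83) = ((4 + 1)² - 1*2)*(-83) = (5² - 2)*(-83) = (25 - 2)*(-83) = 23*(-83) = -1909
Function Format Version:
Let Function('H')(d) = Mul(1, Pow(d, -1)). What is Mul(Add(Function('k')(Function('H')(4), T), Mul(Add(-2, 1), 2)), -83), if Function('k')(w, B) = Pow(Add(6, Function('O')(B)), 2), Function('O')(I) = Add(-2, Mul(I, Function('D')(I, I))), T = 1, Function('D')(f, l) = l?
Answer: -1909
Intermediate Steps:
Function('H')(d) = Pow(d, -1)
Function('O')(I) = Add(-2, Pow(I, 2)) (Function('O')(I) = Add(-2, Mul(I, I)) = Add(-2, Pow(I, 2)))
Function('k')(w, B) = Pow(Add(4, Pow(B, 2)), 2) (Function('k')(w, B) = Pow(Add(6, Add(-2, Pow(B, 2))), 2) = Pow(Add(4, Pow(B, 2)), 2))
Mul(Add(Function('k')(Function('H')(4), T), Mul(Add(-2, 1), 2)), -83) = Mul(Add(Pow(Add(4, Pow(1, 2)), 2), Mul(Add(-2, 1), 2)), -83) = Mul(Add(Pow(Add(4, 1), 2), Mul(-1, 2)), -83) = Mul(Add(Pow(5, 2), -2), -83) = Mul(Add(25, -2), -83) = Mul(23, -83) = -1909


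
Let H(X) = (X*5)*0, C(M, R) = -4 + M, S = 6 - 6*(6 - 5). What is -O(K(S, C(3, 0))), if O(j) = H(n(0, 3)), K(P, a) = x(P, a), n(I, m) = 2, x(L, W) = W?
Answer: 0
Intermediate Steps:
S = 0 (S = 6 - 6 = 0)
K(P, a) = a
H(X) = 0 (H(X) = (5*X)*0 = 0)
O(j) = 0
-O(K(S, C(3, 0))) = -1*0 = 0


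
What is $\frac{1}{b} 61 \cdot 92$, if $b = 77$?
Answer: $\frac{5612}{77} \approx 72.883$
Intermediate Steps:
$\frac{1}{b} 61 \cdot 92 = \frac{1}{77} \cdot 61 \cdot 92 = \frac{61}{77} \cdot 92 = \frac{5612}{77}$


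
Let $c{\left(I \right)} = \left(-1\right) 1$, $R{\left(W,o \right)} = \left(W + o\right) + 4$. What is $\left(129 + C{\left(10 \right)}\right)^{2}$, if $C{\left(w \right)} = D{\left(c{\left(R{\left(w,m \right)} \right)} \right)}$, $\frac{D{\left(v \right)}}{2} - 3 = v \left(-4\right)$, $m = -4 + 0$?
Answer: $20449$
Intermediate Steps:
$m = -4$
$R{\left(W,o \right)} = 4 + W + o$
$c{\left(I \right)} = -1$
$D{\left(v \right)} = 6 - 8 v$ ($D{\left(v \right)} = 6 + 2 v \left(-4\right) = 6 + 2 \left(- 4 v\right) = 6 - 8 v$)
$C{\left(w \right)} = 14$ ($C{\left(w \right)} = 6 - -8 = 6 + 8 = 14$)
$\left(129 + C{\left(10 \right)}\right)^{2} = \left(129 + 14\right)^{2} = 143^{2} = 20449$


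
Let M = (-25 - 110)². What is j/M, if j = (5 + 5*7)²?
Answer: 64/729 ≈ 0.087791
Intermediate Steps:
j = 1600 (j = (5 + 35)² = 40² = 1600)
M = 18225 (M = (-135)² = 18225)
j/M = 1600/18225 = 1600*(1/18225) = 64/729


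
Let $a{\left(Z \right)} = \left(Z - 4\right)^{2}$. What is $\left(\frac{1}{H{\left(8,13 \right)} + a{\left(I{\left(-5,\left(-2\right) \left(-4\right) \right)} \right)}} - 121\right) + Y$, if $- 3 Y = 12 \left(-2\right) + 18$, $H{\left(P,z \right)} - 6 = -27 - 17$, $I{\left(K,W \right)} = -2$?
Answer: $- \frac{239}{2} \approx -119.5$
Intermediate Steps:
$a{\left(Z \right)} = \left(-4 + Z\right)^{2}$
$H{\left(P,z \right)} = -38$ ($H{\left(P,z \right)} = 6 - 44 = -38$)
$Y = 2$ ($Y = - \frac{12 \left(-2\right) + 18}{3} = - \frac{-24 + 18}{3} = \left(- \frac{1}{3}\right) \left(-6\right) = 2$)
$\left(\frac{1}{H{\left(8,13 \right)} + a{\left(I{\left(-5,\left(-2\right) \left(-4\right) \right)} \right)}} - 121\right) + Y = \left(\frac{1}{-38 + \left(-4 - 2\right)^{2}} - 121\right) + 2 = \left(\frac{1}{-38 + \left(-6\right)^{2}} - 121\right) + 2 = \left(\frac{1}{-38 + 36} - 121\right) + 2 = \left(\frac{1}{-2} - 121\right) + 2 = \left(- \frac{1}{2} - 121\right) + 2 = - \frac{243}{2} + 2 = - \frac{239}{2}$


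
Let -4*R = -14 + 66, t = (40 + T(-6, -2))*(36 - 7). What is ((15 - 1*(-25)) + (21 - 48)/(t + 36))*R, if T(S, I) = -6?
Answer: -531089/1022 ≈ -519.66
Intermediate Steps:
t = 986 (t = (40 - 6)*(36 - 7) = 34*29 = 986)
R = -13 (R = -(-14 + 66)/4 = -1/4*52 = -13)
((15 - 1*(-25)) + (21 - 48)/(t + 36))*R = ((15 - 1*(-25)) + (21 - 48)/(986 + 36))*(-13) = ((15 + 25) - 27/1022)*(-13) = (40 - 27*1/1022)*(-13) = (40 - 27/1022)*(-13) = (40853/1022)*(-13) = -531089/1022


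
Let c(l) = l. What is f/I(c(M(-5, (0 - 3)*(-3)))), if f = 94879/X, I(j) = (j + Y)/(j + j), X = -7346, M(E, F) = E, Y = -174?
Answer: -474395/657467 ≈ -0.72155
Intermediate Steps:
I(j) = (-174 + j)/(2*j) (I(j) = (j - 174)/(j + j) = (-174 + j)/((2*j)) = (-174 + j)*(1/(2*j)) = (-174 + j)/(2*j))
f = -94879/7346 (f = 94879/(-7346) = 94879*(-1/7346) = -94879/7346 ≈ -12.916)
f/I(c(M(-5, (0 - 3)*(-3)))) = -94879*(-10/(-174 - 5))/7346 = -94879/(7346*((½)*(-⅕)*(-179))) = -94879/(7346*179/10) = -94879/7346*10/179 = -474395/657467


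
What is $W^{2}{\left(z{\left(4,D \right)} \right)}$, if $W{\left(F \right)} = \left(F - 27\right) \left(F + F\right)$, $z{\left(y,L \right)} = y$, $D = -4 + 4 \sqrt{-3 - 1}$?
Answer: $33856$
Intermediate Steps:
$D = -4 + 8 i$ ($D = -4 + 4 \sqrt{-4} = -4 + 4 \cdot 2 i = -4 + 8 i \approx -4.0 + 8.0 i$)
$W{\left(F \right)} = 2 F \left(-27 + F\right)$ ($W{\left(F \right)} = \left(-27 + F\right) 2 F = 2 F \left(-27 + F\right)$)
$W^{2}{\left(z{\left(4,D \right)} \right)} = \left(2 \cdot 4 \left(-27 + 4\right)\right)^{2} = \left(2 \cdot 4 \left(-23\right)\right)^{2} = \left(-184\right)^{2} = 33856$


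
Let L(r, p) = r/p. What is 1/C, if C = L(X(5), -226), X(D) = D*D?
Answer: -226/25 ≈ -9.0400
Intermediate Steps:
X(D) = D**2
C = -25/226 (C = 5**2/(-226) = 25*(-1/226) = -25/226 ≈ -0.11062)
1/C = 1/(-25/226) = -226/25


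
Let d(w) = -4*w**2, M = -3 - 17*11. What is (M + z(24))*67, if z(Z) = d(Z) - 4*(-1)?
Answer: -166830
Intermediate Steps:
M = -190 (M = -3 - 187 = -190)
z(Z) = 4 - 4*Z**2 (z(Z) = -4*Z**2 - 4*(-1) = -4*Z**2 + 4 = 4 - 4*Z**2)
(M + z(24))*67 = (-190 + (4 - 4*24**2))*67 = (-190 + (4 - 4*576))*67 = (-190 + (4 - 2304))*67 = (-190 - 2300)*67 = -2490*67 = -166830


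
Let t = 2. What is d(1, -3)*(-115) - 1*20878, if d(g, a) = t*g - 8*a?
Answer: -23868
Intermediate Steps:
d(g, a) = -8*a + 2*g (d(g, a) = 2*g - 8*a = -8*a + 2*g)
d(1, -3)*(-115) - 1*20878 = (-8*(-3) + 2*1)*(-115) - 1*20878 = (24 + 2)*(-115) - 20878 = 26*(-115) - 20878 = -2990 - 20878 = -23868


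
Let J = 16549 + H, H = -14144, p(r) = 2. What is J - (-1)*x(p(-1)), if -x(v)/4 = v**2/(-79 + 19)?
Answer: 36079/15 ≈ 2405.3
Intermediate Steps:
x(v) = v**2/15 (x(v) = -4*v**2/(-79 + 19) = -4*v**2/(-60) = -(-1)*v**2/15 = v**2/15)
J = 2405 (J = 16549 - 14144 = 2405)
J - (-1)*x(p(-1)) = 2405 - (-1)*(1/15)*2**2 = 2405 - (-1)*(1/15)*4 = 2405 - (-1)*4/15 = 2405 - 1*(-4/15) = 2405 + 4/15 = 36079/15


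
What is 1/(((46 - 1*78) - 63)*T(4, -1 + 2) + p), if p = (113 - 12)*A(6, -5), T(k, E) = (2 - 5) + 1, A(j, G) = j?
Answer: 1/796 ≈ 0.0012563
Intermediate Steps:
T(k, E) = -2 (T(k, E) = -3 + 1 = -2)
p = 606 (p = (113 - 12)*6 = 101*6 = 606)
1/(((46 - 1*78) - 63)*T(4, -1 + 2) + p) = 1/(((46 - 1*78) - 63)*(-2) + 606) = 1/(((46 - 78) - 63)*(-2) + 606) = 1/((-32 - 63)*(-2) + 606) = 1/(-95*(-2) + 606) = 1/(190 + 606) = 1/796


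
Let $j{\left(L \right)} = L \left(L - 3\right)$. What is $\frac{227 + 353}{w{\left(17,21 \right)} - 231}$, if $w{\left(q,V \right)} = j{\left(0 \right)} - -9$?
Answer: $- \frac{290}{111} \approx -2.6126$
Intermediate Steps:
$j{\left(L \right)} = L \left(-3 + L\right)$
$w{\left(q,V \right)} = 9$ ($w{\left(q,V \right)} = 0 \left(-3 + 0\right) - -9 = 0 \left(-3\right) + 9 = 0 + 9 = 9$)
$\frac{227 + 353}{w{\left(17,21 \right)} - 231} = \frac{227 + 353}{9 - 231} = \frac{580}{-222} = 580 \left(- \frac{1}{222}\right) = - \frac{290}{111}$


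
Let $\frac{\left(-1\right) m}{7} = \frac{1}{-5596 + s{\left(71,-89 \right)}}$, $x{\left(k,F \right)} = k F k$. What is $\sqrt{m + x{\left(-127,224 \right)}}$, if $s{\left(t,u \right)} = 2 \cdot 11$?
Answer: $\frac{\sqrt{112250785601514}}{5574} \approx 1900.8$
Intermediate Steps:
$s{\left(t,u \right)} = 22$
$x{\left(k,F \right)} = F k^{2}$ ($x{\left(k,F \right)} = F k k = F k^{2}$)
$m = \frac{7}{5574}$ ($m = - \frac{7}{-5596 + 22} = - \frac{7}{-5574} = \left(-7\right) \left(- \frac{1}{5574}\right) = \frac{7}{5574} \approx 0.0012558$)
$\sqrt{m + x{\left(-127,224 \right)}} = \sqrt{\frac{7}{5574} + 224 \left(-127\right)^{2}} = \sqrt{\frac{7}{5574} + 224 \cdot 16129} = \sqrt{\frac{7}{5574} + 3612896} = \sqrt{\frac{20138282311}{5574}} = \frac{\sqrt{112250785601514}}{5574}$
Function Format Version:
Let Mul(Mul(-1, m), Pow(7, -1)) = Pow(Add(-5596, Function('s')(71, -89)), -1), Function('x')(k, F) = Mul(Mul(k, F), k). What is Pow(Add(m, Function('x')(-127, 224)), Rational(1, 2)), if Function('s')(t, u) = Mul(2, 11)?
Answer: Mul(Rational(1, 5574), Pow(112250785601514, Rational(1, 2))) ≈ 1900.8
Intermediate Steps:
Function('s')(t, u) = 22
Function('x')(k, F) = Mul(F, Pow(k, 2)) (Function('x')(k, F) = Mul(Mul(F, k), k) = Mul(F, Pow(k, 2)))
m = Rational(7, 5574) (m = Mul(-7, Pow(Add(-5596, 22), -1)) = Mul(-7, Pow(-5574, -1)) = Mul(-7, Rational(-1, 5574)) = Rational(7, 5574) ≈ 0.0012558)
Pow(Add(m, Function('x')(-127, 224)), Rational(1, 2)) = Pow(Add(Rational(7, 5574), Mul(224, Pow(-127, 2))), Rational(1, 2)) = Pow(Add(Rational(7, 5574), Mul(224, 16129)), Rational(1, 2)) = Pow(Add(Rational(7, 5574), 3612896), Rational(1, 2)) = Pow(Rational(20138282311, 5574), Rational(1, 2)) = Mul(Rational(1, 5574), Pow(112250785601514, Rational(1, 2)))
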